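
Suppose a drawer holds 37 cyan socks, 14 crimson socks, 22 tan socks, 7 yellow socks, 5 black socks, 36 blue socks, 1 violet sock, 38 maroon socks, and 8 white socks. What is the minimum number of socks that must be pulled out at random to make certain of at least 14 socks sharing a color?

87

In the worst case we take at most 13 of each color, but all 7 yellow, all 5 black, all 1 violet, and all 8 white (fewer than 13), giving 13 + 13 + 13 + 7 + 5 + 13 + 1 + 13 + 8 = 86.
One more sock then forces some color to 14, so 86 + 1 = 87.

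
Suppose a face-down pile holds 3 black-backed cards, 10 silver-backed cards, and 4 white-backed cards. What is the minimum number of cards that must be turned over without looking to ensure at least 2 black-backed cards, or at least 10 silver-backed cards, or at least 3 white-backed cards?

The worst case stops just short of every target: 1 black-backed, 9 silver-backed, 2 white-backed — 1 + 9 + 2 = 12 cards.
One more card must push some back color to its target, so 12 + 1 = 13.

13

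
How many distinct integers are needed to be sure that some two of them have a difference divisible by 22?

Two integers differ by a multiple of 22 exactly when they share a remainder mod 22.
There are 22 residue classes mod 22, so 22 integers can all lie in distinct classes.
One more integer must repeat a residue, giving a difference divisible by 22. So n = 22 + 1 = 23.

23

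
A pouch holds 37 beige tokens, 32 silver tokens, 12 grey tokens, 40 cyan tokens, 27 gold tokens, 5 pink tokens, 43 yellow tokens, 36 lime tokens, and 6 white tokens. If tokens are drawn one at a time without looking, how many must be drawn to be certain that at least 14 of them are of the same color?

In the worst case we take at most 13 of each color, but all 12 grey, all 5 pink, and all 6 white (fewer than 13), giving 13 + 13 + 12 + 13 + 13 + 5 + 13 + 13 + 6 = 101.
One more token then forces some color to 14, so 101 + 1 = 102.

102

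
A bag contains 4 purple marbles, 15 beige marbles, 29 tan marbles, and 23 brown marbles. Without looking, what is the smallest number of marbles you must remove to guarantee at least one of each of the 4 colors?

68

The hardest color to obtain is purple: we could draw every other marble first — 71 − 4 = 67 marbles — without a single purple one.
The next draw must be purple, so 67 + 1 = 68.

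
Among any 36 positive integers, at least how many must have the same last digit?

The 36 positive integers fall into 10 possible last digits.
If each of the 10 possible last digits held at most 3, the total would be at most 10 × 3 = 30 < 36, a contradiction.
So at least one holds ⌈36/10⌉ = 4.

4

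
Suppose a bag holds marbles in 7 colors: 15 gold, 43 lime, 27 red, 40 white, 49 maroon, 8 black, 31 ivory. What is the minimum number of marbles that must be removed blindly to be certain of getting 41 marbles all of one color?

202

In the worst case we take at most 40 of each color, but all 15 gold, all 27 red, all 8 black, and all 31 ivory (fewer than 40), giving 15 + 40 + 27 + 40 + 40 + 8 + 31 = 201.
One more marble then forces some color to 41, so 201 + 1 = 202.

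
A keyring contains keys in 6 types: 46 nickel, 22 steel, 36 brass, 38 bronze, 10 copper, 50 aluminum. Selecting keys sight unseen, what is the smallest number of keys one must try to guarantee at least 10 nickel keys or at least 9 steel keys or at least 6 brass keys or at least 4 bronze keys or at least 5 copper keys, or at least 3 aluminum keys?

32

Each of the 6 types has its own threshold; avoid all of them simultaneously.
The worst case stops just short of every target: 9 nickel, 8 steel, 5 brass, 3 bronze, 4 copper, 2 aluminum — 9 + 8 + 5 + 3 + 4 + 2 = 31 keys.
One more key must push some type to its target, so 31 + 1 = 32.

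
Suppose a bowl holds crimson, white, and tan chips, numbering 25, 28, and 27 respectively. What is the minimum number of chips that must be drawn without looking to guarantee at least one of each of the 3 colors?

56

The hardest color to obtain is crimson: we could draw every other chip first — 80 − 25 = 55 chips — without a single crimson one.
The next draw must be crimson, so 55 + 1 = 56.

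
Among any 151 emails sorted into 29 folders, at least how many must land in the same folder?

If each of the 29 folders held at most 5, the total would be at most 29 × 5 = 145 < 151, a contradiction.
So at least one holds ⌈151/29⌉ = 6.

6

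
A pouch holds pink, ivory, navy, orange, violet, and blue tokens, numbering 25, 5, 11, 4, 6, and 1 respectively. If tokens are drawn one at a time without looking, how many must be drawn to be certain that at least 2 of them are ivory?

The worst case draws every non-ivory token first: 25 + 11 + 4 + 6 + 1 = 47.
The next 2 draws are then forced to be ivory, giving 47 + 2 = 49.

49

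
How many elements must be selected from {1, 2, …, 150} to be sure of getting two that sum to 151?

76

Partition {1, …, 150} into 75 pairs: {1,150}, {2,149}, …, {75,76}.
Choosing 75 integers — say the integers 1 through 75 — takes one from each pair and avoids the property.
Choosing 76 forces two into the same pair by pigeonhole, and those sum to 151. So 76.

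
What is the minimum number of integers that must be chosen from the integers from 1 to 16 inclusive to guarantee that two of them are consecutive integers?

9

Partition {1, …, 16} into 8 pairs: {1,2}, {3,4}, …, {15,16}.
Choosing 8 integers — say the 8 even numbers 2, 4, …, 16 — takes one from each pair and avoids the property.
Choosing 9 forces two into the same pair by pigeonhole, and those are consecutive. So 9.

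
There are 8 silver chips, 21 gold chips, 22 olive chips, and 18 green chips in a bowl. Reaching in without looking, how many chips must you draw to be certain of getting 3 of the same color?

9

The worst case takes 2 chips of each color without reaching 3 of any: 4 × 2 = 8.
The next chip must bring some color to 3, so 8 + 1 = 9.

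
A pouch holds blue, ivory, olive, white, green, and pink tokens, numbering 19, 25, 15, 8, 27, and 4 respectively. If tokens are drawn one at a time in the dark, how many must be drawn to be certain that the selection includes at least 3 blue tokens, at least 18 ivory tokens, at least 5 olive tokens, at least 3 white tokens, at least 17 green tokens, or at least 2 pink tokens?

43

Each of the 6 colors has its own threshold; avoid all of them simultaneously.
The worst case stops just short of every target: 2 blue, 17 ivory, 4 olive, 2 white, 16 green, 1 pink — 2 + 17 + 4 + 2 + 16 + 1 = 42 tokens.
One more token must push some color to its target, so 42 + 1 = 43.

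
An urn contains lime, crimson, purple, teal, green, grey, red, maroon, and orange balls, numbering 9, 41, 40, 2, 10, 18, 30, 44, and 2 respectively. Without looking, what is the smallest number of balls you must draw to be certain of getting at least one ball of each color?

The hardest color to obtain is teal: we could draw every other ball first — 196 − 2 = 194 balls — without a single teal one.
The next draw must be teal, so 194 + 1 = 195.

195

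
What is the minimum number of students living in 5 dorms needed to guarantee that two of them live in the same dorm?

6

There are 5 dorms acting as pigeonholes.
With 5 students we could place one in each, avoiding any repeat.
One more forces some class to hold 2, so 5 + 1 = 6.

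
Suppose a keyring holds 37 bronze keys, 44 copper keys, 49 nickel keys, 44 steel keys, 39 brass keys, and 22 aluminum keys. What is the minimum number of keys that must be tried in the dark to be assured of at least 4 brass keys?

200

To avoid brass keys as long as possible, exhaust the other 5 types first.
The worst case draws every non-brass key first: 37 + 44 + 49 + 44 + 22 = 196.
The next 4 draws are then forced to be brass, giving 196 + 4 = 200.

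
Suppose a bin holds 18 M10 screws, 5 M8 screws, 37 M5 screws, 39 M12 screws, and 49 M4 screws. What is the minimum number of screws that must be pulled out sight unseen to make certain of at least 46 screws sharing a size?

In the worst case we take at most 45 of each size, but all 18 M10, all 5 M8, all 37 M5, and all 39 M12 (fewer than 45), giving 18 + 5 + 37 + 39 + 45 = 144.
One more screw then forces some size to 46, so 144 + 1 = 145.

145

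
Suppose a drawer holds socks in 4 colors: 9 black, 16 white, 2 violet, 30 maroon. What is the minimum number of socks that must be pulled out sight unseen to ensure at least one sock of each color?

56

The hardest color to obtain is violet: we could draw every other sock first — 57 − 2 = 55 socks — without a single violet one.
The next draw must be violet, so 55 + 1 = 56.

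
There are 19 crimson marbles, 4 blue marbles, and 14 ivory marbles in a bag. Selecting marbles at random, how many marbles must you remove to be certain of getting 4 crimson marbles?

To avoid crimson marbles as long as possible, exhaust the other 2 colors first.
The worst case draws every non-crimson marble first: 4 + 14 = 18.
The next 4 draws are then forced to be crimson, giving 18 + 4 = 22.

22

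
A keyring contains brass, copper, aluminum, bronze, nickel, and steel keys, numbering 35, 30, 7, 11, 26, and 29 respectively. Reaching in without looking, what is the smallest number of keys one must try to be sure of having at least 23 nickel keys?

135

The worst case draws every non-nickel key first: 35 + 30 + 7 + 11 + 29 = 112.
The next 23 draws are then forced to be nickel, giving 112 + 23 = 135.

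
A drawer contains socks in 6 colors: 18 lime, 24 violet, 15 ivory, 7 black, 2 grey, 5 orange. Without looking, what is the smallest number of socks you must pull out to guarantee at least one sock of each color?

The hardest color to obtain is grey: we could draw every other sock first — 71 − 2 = 69 socks — without a single grey one.
The next draw must be grey, so 69 + 1 = 70.

70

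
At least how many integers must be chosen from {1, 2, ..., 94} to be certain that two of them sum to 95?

48

Partition {1, …, 94} into 47 pairs: {1,94}, {2,93}, …, {47,48}.
Choosing 47 integers — say the integers 1 through 47 — takes one from each pair and avoids the property.
Choosing 48 forces two into the same pair by pigeonhole, and those sum to 95. So 48.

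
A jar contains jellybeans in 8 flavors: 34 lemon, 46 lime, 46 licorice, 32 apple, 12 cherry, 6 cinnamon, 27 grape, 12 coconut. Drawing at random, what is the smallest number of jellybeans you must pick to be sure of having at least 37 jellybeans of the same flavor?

196

In the worst case we take at most 36 of each flavor, but all 34 lemon, all 32 apple, all 12 cherry, all 6 cinnamon, all 27 grape, and all 12 coconut (fewer than 36), giving 34 + 36 + 36 + 32 + 12 + 6 + 27 + 12 = 195.
One more jellybean then forces some flavor to 37, so 195 + 1 = 196.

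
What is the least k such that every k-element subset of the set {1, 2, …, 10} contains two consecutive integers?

6

Partition {1, …, 10} into 5 pairs: {1,2}, {3,4}, …, {9,10}.
Choosing 5 integers — say the 5 even numbers 2, 4, …, 10 — takes one from each pair and avoids the property.
Choosing 6 forces two into the same pair by pigeonhole, and those are consecutive. So 6.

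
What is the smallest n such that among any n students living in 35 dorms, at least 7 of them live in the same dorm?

211

There are 35 dorms acting as pigeonholes.
With 35 × 6 = 210 students we could place exactly 6 in each, with no class reaching 7.
One more forces some class to hold 7, so 210 + 1 = 211.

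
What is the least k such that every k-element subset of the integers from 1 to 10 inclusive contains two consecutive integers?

6

Partition {1, …, 10} into 5 pairs: {1,2}, {3,4}, …, {9,10}.
Choosing 5 integers — say the 5 even numbers 2, 4, …, 10 — takes one from each pair and avoids the property.
Choosing 6 forces two into the same pair by pigeonhole, and those are consecutive. So 6.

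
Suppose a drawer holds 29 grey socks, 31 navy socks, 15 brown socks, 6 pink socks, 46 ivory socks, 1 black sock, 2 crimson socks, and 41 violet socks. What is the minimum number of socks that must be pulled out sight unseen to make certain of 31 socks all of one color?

Treat the 8 colors as pigeonholes.
In the worst case we take at most 30 of each color, but all 29 grey, all 15 brown, all 6 pink, all 1 black, and all 2 crimson (fewer than 30), giving 29 + 30 + 15 + 6 + 30 + 1 + 2 + 30 = 143.
One more sock then forces some color to 31, so 143 + 1 = 144.

144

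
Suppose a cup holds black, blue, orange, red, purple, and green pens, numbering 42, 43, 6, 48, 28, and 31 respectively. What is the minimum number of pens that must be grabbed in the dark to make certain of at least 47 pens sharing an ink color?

197

In the worst case we take at most 46 of each ink color, but all 42 black, all 43 blue, all 6 orange, all 28 purple, and all 31 green (fewer than 46), giving 42 + 43 + 6 + 46 + 28 + 31 = 196.
One more pen then forces some ink color to 47, so 196 + 1 = 197.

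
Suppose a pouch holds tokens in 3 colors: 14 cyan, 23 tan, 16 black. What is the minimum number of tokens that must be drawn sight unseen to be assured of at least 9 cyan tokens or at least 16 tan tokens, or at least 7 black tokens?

Each of the 3 colors has its own threshold; avoid all of them simultaneously.
The worst case stops just short of every target: 8 cyan, 15 tan, 6 black — 8 + 15 + 6 = 29 tokens.
One more token must push some color to its target, so 29 + 1 = 30.

30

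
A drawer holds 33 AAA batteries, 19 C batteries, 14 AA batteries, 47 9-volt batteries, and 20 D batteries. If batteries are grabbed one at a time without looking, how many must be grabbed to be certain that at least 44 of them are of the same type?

In the worst case we take at most 43 of each type, but all 33 AAA, all 19 C, all 14 AA, and all 20 D (fewer than 43), giving 33 + 19 + 14 + 43 + 20 = 129.
One more battery then forces some type to 44, so 129 + 1 = 130.

130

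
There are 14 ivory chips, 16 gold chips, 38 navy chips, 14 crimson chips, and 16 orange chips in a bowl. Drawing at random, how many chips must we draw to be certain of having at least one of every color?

85

The hardest color to obtain is ivory: we could draw every other chip first — 98 − 14 = 84 chips — without a single ivory one.
The next draw must be ivory, so 84 + 1 = 85.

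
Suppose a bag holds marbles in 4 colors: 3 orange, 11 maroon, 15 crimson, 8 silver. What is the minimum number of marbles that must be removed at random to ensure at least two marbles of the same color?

5

Treat the 4 colors as pigeonholes.
The worst case takes 1 marble of each color without reaching 2 of any: 4 × 1 = 4.
The next marble must bring some color to 2, so 4 + 1 = 5.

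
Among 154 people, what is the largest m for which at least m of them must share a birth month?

13

If each of the 12 months of the year held at most 12, the total would be at most 12 × 12 = 144 < 154, a contradiction.
So at least one holds ⌈154/12⌉ = 13.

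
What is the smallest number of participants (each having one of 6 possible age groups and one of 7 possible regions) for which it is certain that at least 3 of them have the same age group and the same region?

There are 6 × 7 = 42 (age group, region) combinations acting as pigeonholes.
With 42 × 2 = 84 participants we could place exactly 2 in each, with no (age group, region) pair reaching 3.
One more forces some (age group, region) pair to hold 3, so 84 + 1 = 85.

85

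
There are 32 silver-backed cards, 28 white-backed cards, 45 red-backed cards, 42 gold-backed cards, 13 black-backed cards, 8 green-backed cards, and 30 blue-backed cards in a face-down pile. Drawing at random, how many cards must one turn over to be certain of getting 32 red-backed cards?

To avoid red-backed cards as long as possible, exhaust the other 6 back colors first.
The worst case draws every non-red-backed card first: 32 + 28 + 42 + 13 + 8 + 30 = 153.
The next 32 draws are then forced to be red-backed, giving 153 + 32 = 185.

185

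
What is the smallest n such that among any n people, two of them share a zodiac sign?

13

There are 12 zodiac signs acting as pigeonholes.
With 12 people we could place one in each, avoiding any repeat.
One more forces some class to hold 2, so 12 + 1 = 13.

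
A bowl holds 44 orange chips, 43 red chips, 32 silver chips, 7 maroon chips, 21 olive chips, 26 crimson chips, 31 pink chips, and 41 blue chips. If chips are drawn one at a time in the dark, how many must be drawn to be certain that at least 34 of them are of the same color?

Treat the 8 colors as pigeonholes.
In the worst case we take at most 33 of each color, but all 32 silver, all 7 maroon, all 21 olive, all 26 crimson, and all 31 pink (fewer than 33), giving 33 + 33 + 32 + 7 + 21 + 26 + 31 + 33 = 216.
One more chip then forces some color to 34, so 216 + 1 = 217.

217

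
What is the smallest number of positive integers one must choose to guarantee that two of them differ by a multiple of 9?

Two integers differ by a multiple of 9 exactly when they share a remainder mod 9.
There are 9 residue classes mod 9, so 9 integers can all lie in distinct classes.
One more integer must repeat a residue, giving a difference divisible by 9. So n = 9 + 1 = 10.

10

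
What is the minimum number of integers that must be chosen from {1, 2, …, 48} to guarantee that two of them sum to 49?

25

Partition {1, …, 48} into 24 pairs: {1,48}, {2,47}, …, {24,25}.
Choosing 24 integers — say the integers 1 through 24 — takes one from each pair and avoids the property.
Choosing 25 forces two into the same pair by pigeonhole, and those sum to 49. So 25.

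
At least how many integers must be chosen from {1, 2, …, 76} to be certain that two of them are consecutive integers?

Partition {1, …, 76} into 38 pairs: {1,2}, {3,4}, …, {75,76}.
Choosing 38 integers — say the 38 even numbers 2, 4, …, 76 — takes one from each pair and avoids the property.
Choosing 39 forces two into the same pair by pigeonhole, and those are consecutive. So 39.

39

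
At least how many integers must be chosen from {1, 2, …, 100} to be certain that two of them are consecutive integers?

51

Partition {1, …, 100} into 50 pairs: {1,2}, {3,4}, …, {99,100}.
Choosing 50 integers — say the 50 even numbers 2, 4, …, 100 — takes one from each pair and avoids the property.
Choosing 51 forces two into the same pair by pigeonhole, and those are consecutive. So 51.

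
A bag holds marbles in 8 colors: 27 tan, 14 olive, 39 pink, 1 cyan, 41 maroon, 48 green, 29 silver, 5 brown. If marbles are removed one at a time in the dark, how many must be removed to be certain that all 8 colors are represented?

204

The hardest color to obtain is cyan: we could draw every other marble first — 204 − 1 = 203 marbles — without a single cyan one.
The next draw must be cyan, so 203 + 1 = 204.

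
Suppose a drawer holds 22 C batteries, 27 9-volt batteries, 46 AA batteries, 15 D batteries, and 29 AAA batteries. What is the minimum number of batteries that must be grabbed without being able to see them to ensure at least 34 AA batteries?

To avoid AA batteries as long as possible, exhaust the other 4 types first.
The worst case draws every non-AA battery first: 22 + 27 + 15 + 29 = 93.
The next 34 draws are then forced to be AA, giving 93 + 34 = 127.

127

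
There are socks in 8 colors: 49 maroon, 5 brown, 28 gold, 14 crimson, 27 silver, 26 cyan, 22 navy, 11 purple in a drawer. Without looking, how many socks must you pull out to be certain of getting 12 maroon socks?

145

The worst case draws every non-maroon sock first: 5 + 28 + 14 + 27 + 26 + 22 + 11 = 133.
The next 12 draws are then forced to be maroon, giving 133 + 12 = 145.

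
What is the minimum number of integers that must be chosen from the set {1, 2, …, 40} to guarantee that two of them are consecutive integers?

21

Partition {1, …, 40} into 20 pairs: {1,2}, {3,4}, …, {39,40}.
Choosing 20 integers — say the 20 even numbers 2, 4, …, 40 — takes one from each pair and avoids the property.
Choosing 21 forces two into the same pair by pigeonhole, and those are consecutive. So 21.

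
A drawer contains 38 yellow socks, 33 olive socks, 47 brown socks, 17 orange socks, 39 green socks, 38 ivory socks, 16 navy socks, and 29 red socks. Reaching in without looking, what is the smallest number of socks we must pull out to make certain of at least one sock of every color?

The hardest color to obtain is navy: we could draw every other sock first — 257 − 16 = 241 socks — without a single navy one.
The next draw must be navy, so 241 + 1 = 242.

242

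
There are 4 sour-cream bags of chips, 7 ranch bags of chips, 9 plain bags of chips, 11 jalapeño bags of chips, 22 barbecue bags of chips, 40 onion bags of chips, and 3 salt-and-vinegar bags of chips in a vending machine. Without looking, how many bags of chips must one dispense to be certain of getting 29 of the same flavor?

85

Treat the 7 flavors as pigeonholes.
In the worst case we take at most 28 of each flavor, but all 4 sour-cream, all 7 ranch, all 9 plain, all 11 jalapeño, all 22 barbecue, and all 3 salt-and-vinegar (fewer than 28), giving 4 + 7 + 9 + 11 + 22 + 28 + 3 = 84.
One more bag of chips then forces some flavor to 29, so 84 + 1 = 85.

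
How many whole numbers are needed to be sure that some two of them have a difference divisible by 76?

77

Two integers differ by a multiple of 76 exactly when they share a remainder mod 76.
There are 76 residue classes mod 76, so 76 integers can all lie in distinct classes.
One more integer must repeat a residue, giving a difference divisible by 76. So n = 76 + 1 = 77.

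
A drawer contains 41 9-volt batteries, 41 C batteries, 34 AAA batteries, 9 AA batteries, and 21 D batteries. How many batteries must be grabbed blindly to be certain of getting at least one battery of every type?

138

The hardest type to obtain is AA: we could draw every other battery first — 146 − 9 = 137 batteries — without a single AA one.
The next draw must be AA, so 137 + 1 = 138.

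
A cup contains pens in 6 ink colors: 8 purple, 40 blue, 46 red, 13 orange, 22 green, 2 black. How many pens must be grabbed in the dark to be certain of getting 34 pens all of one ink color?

112

In the worst case we take at most 33 of each ink color, but all 8 purple, all 13 orange, all 22 green, and all 2 black (fewer than 33), giving 8 + 33 + 33 + 13 + 22 + 2 = 111.
One more pen then forces some ink color to 34, so 111 + 1 = 112.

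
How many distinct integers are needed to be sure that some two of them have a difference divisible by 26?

Use the pigeonhole principle on residue classes: two integers differ by a multiple of 26 exactly when they share a remainder mod 26.
There are 26 residue classes mod 26, so 26 integers can all lie in distinct classes.
One more integer must repeat a residue, giving a difference divisible by 26. So n = 26 + 1 = 27.

27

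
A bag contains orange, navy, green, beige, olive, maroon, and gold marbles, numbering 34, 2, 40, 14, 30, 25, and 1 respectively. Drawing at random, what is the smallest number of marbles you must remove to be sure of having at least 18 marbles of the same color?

86

In the worst case we take at most 17 of each color, but all 2 navy, all 14 beige, and all 1 gold (fewer than 17), giving 17 + 2 + 17 + 14 + 17 + 17 + 1 = 85.
One more marble then forces some color to 18, so 85 + 1 = 86.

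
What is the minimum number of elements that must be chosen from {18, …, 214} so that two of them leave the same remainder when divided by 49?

50

Group the integers by remainder mod 49; there are 49 residue classes, each nonempty in this range.
Choosing one from each class (49 integers) avoids any shared remainder.
One more choice must repeat a class, so two differ by a multiple of 49. Hence 49 + 1 = 50.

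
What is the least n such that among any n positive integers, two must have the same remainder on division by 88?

89

Use the pigeonhole principle on residue classes: two integers differ by a multiple of 88 exactly when they share a remainder mod 88.
There are 88 residue classes mod 88, so 88 integers can all lie in distinct classes.
One more integer must repeat a residue, giving a difference divisible by 88. So n = 88 + 1 = 89.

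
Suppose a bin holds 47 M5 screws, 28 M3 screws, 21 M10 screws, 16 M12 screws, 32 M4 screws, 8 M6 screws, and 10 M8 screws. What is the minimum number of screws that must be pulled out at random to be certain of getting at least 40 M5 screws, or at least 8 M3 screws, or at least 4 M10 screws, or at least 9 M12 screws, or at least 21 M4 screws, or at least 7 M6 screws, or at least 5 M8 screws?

The worst case stops just short of every target: 39 M5, 7 M3, 3 M10, 8 M12, 20 M4, 6 M6, 4 M8 — 39 + 7 + 3 + 8 + 20 + 6 + 4 = 87 screws.
One more screw must push some size to its target, so 87 + 1 = 88.

88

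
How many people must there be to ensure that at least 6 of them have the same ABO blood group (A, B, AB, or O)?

21

There are 4 ABO blood groups acting as pigeonholes.
With 4 × 5 = 20 people we could place exactly 5 in each, with no class reaching 6.
One more forces some class to hold 6, so 20 + 1 = 21.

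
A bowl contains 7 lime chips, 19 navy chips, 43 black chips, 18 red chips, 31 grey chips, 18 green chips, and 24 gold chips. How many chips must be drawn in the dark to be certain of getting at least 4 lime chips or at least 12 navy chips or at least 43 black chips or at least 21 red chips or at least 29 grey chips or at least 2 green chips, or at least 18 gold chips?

121

The worst case stops just short of every target: 3 lime, 11 navy, 42 black, all 18 red, 28 grey, 1 green, 17 gold — 3 + 11 + 42 + 18 + 28 + 1 + 17 = 120 chips.
One more chip must push some color to its target, so 120 + 1 = 121.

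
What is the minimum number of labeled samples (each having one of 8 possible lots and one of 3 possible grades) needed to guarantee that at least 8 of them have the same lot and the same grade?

There are 8 × 3 = 24 (lot, grade) combinations acting as pigeonholes.
With 24 × 7 = 168 labeled samples we could place exactly 7 in each, with no (lot, grade) pair reaching 8.
One more forces some (lot, grade) pair to hold 8, so 168 + 1 = 169.

169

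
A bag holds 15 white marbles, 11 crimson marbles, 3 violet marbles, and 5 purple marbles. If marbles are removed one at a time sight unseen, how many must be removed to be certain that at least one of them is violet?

32

The worst case draws every non-violet marble first: 15 + 11 + 5 = 31.
The next draw is then forced to be violet, giving 31 + 1 = 32.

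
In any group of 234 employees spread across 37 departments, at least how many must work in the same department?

7

If each of the 37 departments held at most 6, the total would be at most 37 × 6 = 222 < 234, a contradiction.
So at least one holds ⌈234/37⌉ = 7.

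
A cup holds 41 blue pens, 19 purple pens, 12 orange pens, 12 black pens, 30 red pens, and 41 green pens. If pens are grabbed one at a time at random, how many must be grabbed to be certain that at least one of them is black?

The worst case draws every non-black pen first: 41 + 19 + 12 + 30 + 41 = 143.
The next draw is then forced to be black, giving 143 + 1 = 144.

144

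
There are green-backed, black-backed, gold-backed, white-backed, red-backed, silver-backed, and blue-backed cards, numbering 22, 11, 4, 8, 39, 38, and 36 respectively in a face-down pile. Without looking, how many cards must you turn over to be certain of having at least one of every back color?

The hardest back color to obtain is gold-backed: we could draw every other card first — 158 − 4 = 154 cards — without a single gold-backed one.
The next draw must be gold-backed, so 154 + 1 = 155.

155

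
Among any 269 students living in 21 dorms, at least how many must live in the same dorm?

If each of the 21 dorms held at most 12, the total would be at most 21 × 12 = 252 < 269, a contradiction.
So at least one holds ⌈269/21⌉ = 13.

13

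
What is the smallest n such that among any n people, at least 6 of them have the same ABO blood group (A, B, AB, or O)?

There are 4 ABO blood groups acting as pigeonholes.
With 4 × 5 = 20 people we could place exactly 5 in each, with no class reaching 6.
One more forces some class to hold 6, so 20 + 1 = 21.

21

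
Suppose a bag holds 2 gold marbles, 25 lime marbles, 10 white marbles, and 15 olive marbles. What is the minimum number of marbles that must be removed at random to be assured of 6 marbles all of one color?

Treat the 4 colors as pigeonholes.
In the worst case we take at most 5 of each color, but all 2 gold (fewer than 5), giving 2 + 5 + 5 + 5 = 17.
One more marble then forces some color to 6, so 17 + 1 = 18.

18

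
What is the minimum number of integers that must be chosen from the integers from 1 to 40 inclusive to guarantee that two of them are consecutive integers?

Partition {1, …, 40} into 20 pairs: {1,2}, {3,4}, …, {39,40}.
Choosing 20 integers — say the 20 even numbers 2, 4, …, 40 — takes one from each pair and avoids the property.
Choosing 21 forces two into the same pair by pigeonhole, and those are consecutive. So 21.

21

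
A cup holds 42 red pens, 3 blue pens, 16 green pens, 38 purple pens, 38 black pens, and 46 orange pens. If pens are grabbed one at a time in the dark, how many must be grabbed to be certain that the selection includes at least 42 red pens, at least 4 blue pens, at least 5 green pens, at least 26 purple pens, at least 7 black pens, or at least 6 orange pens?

85

The worst case stops just short of every target: 41 red, 3 blue, 4 green, 25 purple, 6 black, 5 orange — 41 + 3 + 4 + 25 + 6 + 5 = 84 pens.
One more pen must push some ink color to its target, so 84 + 1 = 85.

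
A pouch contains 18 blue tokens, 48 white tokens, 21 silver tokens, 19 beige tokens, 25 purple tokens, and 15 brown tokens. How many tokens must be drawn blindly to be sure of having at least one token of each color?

The hardest color to obtain is brown: we could draw every other token first — 146 − 15 = 131 tokens — without a single brown one.
The next draw must be brown, so 131 + 1 = 132.

132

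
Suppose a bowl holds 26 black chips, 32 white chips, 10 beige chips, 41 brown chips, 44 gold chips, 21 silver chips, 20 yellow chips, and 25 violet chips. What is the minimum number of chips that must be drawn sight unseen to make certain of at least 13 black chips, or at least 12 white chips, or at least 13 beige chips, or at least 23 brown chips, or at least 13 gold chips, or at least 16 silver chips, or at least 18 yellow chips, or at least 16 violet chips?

Each of the 8 colors has its own threshold; avoid all of them simultaneously.
The worst case stops just short of every target: 12 black, 11 white, all 10 beige, 22 brown, 12 gold, 15 silver, 17 yellow, 15 violet — 12 + 11 + 10 + 22 + 12 + 15 + 17 + 15 = 114 chips.
One more chip must push some color to its target, so 114 + 1 = 115.

115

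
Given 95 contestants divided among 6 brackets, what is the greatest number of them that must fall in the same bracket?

If each of the 6 brackets held at most 15, the total would be at most 6 × 15 = 90 < 95, a contradiction.
So at least one holds ⌈95/6⌉ = 16.

16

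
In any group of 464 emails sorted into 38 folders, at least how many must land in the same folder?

13

The 464 emails fall into 38 folders.
If each of the 38 folders held at most 12, the total would be at most 38 × 12 = 456 < 464, a contradiction.
So at least one holds ⌈464/38⌉ = 13.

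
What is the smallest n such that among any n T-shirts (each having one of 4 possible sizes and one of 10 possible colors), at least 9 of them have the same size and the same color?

321

There are 4 × 10 = 40 (size, color) combinations acting as pigeonholes.
With 40 × 8 = 320 T-shirts we could place exactly 8 in each, with no (size, color) pair reaching 9.
One more forces some (size, color) pair to hold 9, so 320 + 1 = 321.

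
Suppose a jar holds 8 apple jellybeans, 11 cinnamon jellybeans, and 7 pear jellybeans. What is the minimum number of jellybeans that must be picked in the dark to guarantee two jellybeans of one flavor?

Treat the 3 flavors as pigeonholes.
The worst case takes 1 jellybean of each flavor without reaching 2 of any: 3 × 1 = 3.
The next jellybean must bring some flavor to 2, so 3 + 1 = 4.

4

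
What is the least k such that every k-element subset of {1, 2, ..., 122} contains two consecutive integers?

Partition {1, …, 122} into 61 pairs: {1,2}, {3,4}, …, {121,122}.
Choosing 61 integers — say the 61 even numbers 2, 4, …, 122 — takes one from each pair and avoids the property.
Choosing 62 forces two into the same pair by pigeonhole, and those are consecutive. So 62.

62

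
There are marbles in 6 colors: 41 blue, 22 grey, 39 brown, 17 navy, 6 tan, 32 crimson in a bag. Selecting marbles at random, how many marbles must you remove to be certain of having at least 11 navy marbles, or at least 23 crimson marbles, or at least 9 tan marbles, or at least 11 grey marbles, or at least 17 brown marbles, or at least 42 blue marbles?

106

The worst case stops just short of every target: 41 blue, 10 grey, 16 brown, 10 navy, all 6 tan, 22 crimson — 41 + 10 + 16 + 10 + 6 + 22 = 105 marbles.
One more marble must push some color to its target, so 105 + 1 = 106.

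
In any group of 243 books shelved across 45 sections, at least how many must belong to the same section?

6

The 243 books fall into 45 sections.
If each of the 45 sections held at most 5, the total would be at most 45 × 5 = 225 < 243, a contradiction.
So at least one holds ⌈243/45⌉ = 6.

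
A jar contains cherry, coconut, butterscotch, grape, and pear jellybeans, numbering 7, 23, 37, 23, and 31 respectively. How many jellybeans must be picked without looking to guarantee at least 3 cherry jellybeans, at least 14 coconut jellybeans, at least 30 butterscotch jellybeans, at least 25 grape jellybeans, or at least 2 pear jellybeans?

69

Each of the 5 flavors has its own threshold; avoid all of them simultaneously.
The worst case stops just short of every target: 2 cherry, 13 coconut, 29 butterscotch, all 23 grape, 1 pear — 2 + 13 + 29 + 23 + 1 = 68 jellybeans.
One more jellybean must push some flavor to its target, so 68 + 1 = 69.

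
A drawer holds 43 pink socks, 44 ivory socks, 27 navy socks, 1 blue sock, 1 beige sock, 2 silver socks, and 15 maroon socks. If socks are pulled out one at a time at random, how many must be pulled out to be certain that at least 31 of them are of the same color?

Treat the 7 colors as pigeonholes.
In the worst case we take at most 30 of each color, but all 27 navy, all 1 blue, all 1 beige, all 2 silver, and all 15 maroon (fewer than 30), giving 30 + 30 + 27 + 1 + 1 + 2 + 15 = 106.
One more sock then forces some color to 31, so 106 + 1 = 107.

107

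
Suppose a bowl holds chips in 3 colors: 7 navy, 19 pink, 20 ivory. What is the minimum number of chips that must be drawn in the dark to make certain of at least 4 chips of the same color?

10

The worst case takes 3 chips of each color without reaching 4 of any: 3 × 3 = 9.
The next chip must bring some color to 4, so 9 + 1 = 10.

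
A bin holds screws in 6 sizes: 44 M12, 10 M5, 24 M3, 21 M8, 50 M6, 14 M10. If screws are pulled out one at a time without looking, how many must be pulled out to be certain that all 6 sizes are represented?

154

The hardest size to obtain is M5: we could draw every other screw first — 163 − 10 = 153 screws — without a single M5 one.
The next draw must be M5, so 153 + 1 = 154.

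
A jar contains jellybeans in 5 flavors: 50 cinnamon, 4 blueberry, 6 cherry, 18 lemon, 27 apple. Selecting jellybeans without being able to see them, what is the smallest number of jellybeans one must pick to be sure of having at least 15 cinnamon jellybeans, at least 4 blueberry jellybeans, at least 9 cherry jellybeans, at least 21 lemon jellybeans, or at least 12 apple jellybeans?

53

Each of the 5 flavors has its own threshold; avoid all of them simultaneously.
The worst case stops just short of every target: 14 cinnamon, 3 blueberry, all 6 cherry, all 18 lemon, 11 apple — 14 + 3 + 6 + 18 + 11 = 52 jellybeans.
One more jellybean must push some flavor to its target, so 52 + 1 = 53.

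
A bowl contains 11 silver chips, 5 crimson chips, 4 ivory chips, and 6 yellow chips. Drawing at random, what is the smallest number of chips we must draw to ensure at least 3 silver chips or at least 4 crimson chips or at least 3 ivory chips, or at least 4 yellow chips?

11

Each of the 4 colors has its own threshold; avoid all of them simultaneously.
The worst case stops just short of every target: 2 silver, 3 crimson, 2 ivory, 3 yellow — 2 + 3 + 2 + 3 = 10 chips.
One more chip must push some color to its target, so 10 + 1 = 11.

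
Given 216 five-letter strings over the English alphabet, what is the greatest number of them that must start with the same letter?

9

There are 26 possible first letters, which serve as the pigeonholes.
If each of the 26 possible first letters held at most 8, the total would be at most 26 × 8 = 208 < 216, a contradiction.
So at least one holds ⌈216/26⌉ = 9.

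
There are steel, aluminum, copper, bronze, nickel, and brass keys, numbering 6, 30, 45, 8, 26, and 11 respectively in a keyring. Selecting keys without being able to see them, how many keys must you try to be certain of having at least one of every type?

The hardest type to obtain is steel: we could draw every other key first — 126 − 6 = 120 keys — without a single steel one.
The next draw must be steel, so 120 + 1 = 121.

121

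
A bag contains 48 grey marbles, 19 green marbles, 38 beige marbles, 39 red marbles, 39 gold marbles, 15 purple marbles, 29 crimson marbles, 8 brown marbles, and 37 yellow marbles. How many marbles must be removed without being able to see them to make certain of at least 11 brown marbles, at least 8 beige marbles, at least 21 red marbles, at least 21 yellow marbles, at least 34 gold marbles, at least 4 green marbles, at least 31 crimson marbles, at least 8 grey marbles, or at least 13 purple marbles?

Each of the 9 colors has its own threshold; avoid all of them simultaneously.
The worst case stops just short of every target: 7 grey, 3 green, 7 beige, 20 red, 33 gold, 12 purple, all 29 crimson, all 8 brown, 20 yellow — 7 + 3 + 7 + 20 + 33 + 12 + 29 + 8 + 20 = 139 marbles.
One more marble must push some color to its target, so 139 + 1 = 140.

140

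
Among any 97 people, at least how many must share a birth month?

9

If each of the 12 months of the year held at most 8, the total would be at most 12 × 8 = 96 < 97, a contradiction.
So at least one holds ⌈97/12⌉ = 9.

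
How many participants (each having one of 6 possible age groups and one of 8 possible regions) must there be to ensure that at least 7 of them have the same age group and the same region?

There are 6 × 8 = 48 (age group, region) combinations acting as pigeonholes.
With 48 × 6 = 288 participants we could place exactly 6 in each, with no (age group, region) pair reaching 7.
One more forces some (age group, region) pair to hold 7, so 288 + 1 = 289.

289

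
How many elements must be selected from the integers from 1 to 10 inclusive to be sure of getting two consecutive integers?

Partition {1, …, 10} into 5 pairs: {1,2}, {3,4}, …, {9,10}.
Choosing 5 integers — say the 5 even numbers 2, 4, …, 10 — takes one from each pair and avoids the property.
Choosing 6 forces two into the same pair by pigeonhole, and those are consecutive. So 6.

6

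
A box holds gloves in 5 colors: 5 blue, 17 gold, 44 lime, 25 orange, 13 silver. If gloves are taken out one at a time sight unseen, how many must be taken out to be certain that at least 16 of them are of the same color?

64

In the worst case we take at most 15 of each color, but all 5 blue and all 13 silver (fewer than 15), giving 5 + 15 + 15 + 15 + 13 = 63.
One more glove then forces some color to 16, so 63 + 1 = 64.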